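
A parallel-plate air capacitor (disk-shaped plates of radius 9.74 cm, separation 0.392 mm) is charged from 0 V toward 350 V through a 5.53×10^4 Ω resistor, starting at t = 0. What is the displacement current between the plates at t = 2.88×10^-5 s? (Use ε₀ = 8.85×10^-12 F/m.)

2.92×10^-3 A

C = ε₀A/d = (8.85×10^-12)(0.02980)/(3.92×10^-4) = 6.728×10^-10 F and τ = RC = 3.721×10^-5 s. I_d in the gap equals the RC charging current.
I_d(t) = (V₀/R) e^(−t/τ) = 6.329×10^-3 · e^(−0.7740) = 2.92×10^-3 A.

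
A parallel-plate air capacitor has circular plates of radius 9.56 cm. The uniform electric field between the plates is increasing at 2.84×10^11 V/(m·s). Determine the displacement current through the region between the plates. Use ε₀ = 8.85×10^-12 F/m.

I_d = ε₀ A (dE/dt) = (8.85×10^-12)(0.02871 m²)(2.84×10^11) = 0.0722 A.

0.0722 A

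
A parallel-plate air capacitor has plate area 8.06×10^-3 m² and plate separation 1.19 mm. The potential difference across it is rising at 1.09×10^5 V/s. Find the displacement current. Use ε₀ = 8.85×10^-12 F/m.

6.53×10^-6 A

The field between the plates is E = V/d, so dE/dt = (1.09×10^5)/(1.19×10^-3 m) = 9.160×10^7 V/(m·s).
I_d = ε₀ A (dE/dt) = (8.85×10^-12)(8.06×10^-3)(9.160×10^7) = 6.53×10^-6 A.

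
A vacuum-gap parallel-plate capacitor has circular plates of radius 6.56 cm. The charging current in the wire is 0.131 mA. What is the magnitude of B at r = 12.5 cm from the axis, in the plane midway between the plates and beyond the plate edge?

Between the plates the displacement current equals the wire current: I_d = 0.131 mA = 1.31×10^-4 A.
Outside the plates the loop encloses all of I_d, so B·2πr = μ₀ I_d and B = 2.10×10^-10 T.

2.10×10^-10 T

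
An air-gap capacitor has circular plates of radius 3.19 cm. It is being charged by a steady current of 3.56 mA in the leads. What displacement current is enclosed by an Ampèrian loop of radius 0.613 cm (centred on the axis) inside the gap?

By continuity the displacement current in the gap matches the conduction current: I_d = 3.56×10^-3 A.
Since J_d is uniform, the enclosed fraction is (r/R)² = 0.03693, giving I_d,enc = 1.31×10^-4 A.

1.31×10^-4 A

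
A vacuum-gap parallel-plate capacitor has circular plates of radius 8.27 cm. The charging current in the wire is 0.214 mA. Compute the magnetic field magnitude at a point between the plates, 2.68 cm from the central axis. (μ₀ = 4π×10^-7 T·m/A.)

1.68×10^-10 T

No conduction current crosses the gap, so I_d there equals the 2.14×10^-4 A in the leads.
For r < R the Ampère–Maxwell law gives B(2πr) = μ₀ I_d (r²/R²), so B = μ₀ I_d r/(2πR²) = (4π×10^-7)(2.14×10^-4)(0.0268)/(2π·0.0827²) = 1.68×10^-10 T.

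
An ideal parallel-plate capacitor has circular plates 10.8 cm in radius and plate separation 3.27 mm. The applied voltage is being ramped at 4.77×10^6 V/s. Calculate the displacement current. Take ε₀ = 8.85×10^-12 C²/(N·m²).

The field between the plates is E = V/d, so dE/dt = (4.77×10^6)/(3.27×10^-3 m) = 1.459×10^9 V/(m·s).
I_d = ε₀ A (dE/dt) = (8.85×10^-12)(0.03664)(1.459×10^9) = 4.73×10^-4 A.

4.73×10^-4 A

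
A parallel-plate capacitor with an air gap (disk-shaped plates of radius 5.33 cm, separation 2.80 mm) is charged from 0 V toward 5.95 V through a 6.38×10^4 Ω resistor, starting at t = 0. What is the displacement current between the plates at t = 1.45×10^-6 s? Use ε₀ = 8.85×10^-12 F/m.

C = ε₀A/d = (8.85×10^-12)(8.925×10^-3)/(2.80×10^-3) = 2.821×10^-11 F, so τ = RC = 1.800×10^-6 s.
The conduction current is I(t) = (V₀/R) e^(−t/τ), and the displacement current between the plates equals it.
t/τ = 0.8056; I_d = (5.95/6.38×10^4) · e^(−0.8056) = (9.326×10^-5)(0.4468) = 4.17×10^-5 A.

4.17×10^-5 A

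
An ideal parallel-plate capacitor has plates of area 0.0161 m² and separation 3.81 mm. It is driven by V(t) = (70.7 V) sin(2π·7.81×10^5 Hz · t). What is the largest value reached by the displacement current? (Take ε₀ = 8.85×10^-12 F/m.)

(dE/dt)_max = V₀ω/d = 9.106×10^10 V/(m·s); ω = 2πf = 4.907×10^6 rad/s.
I_d,max = ε₀ A (dE/dt)_max = (8.85×10^-12)(0.0161)(9.106×10^10) = 0.0130 A.

0.0130 A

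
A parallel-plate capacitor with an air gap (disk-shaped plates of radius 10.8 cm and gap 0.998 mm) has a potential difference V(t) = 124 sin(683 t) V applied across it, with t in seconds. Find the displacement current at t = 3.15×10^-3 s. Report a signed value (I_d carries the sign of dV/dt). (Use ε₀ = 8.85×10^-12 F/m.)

-1.51×10^-5 A

dV/dt = (124)(683)·cos(2.15145) = -4.646×10^4 V/s.
I_d = C dV/dt with C = ε₀A/d = (8.85×10^-12)(0.03664)/(9.98×10^-4) = 3.249×10^-10 F, so I_d = (3.249×10^-10)(-4.646×10^4) = -1.51×10^-5 A.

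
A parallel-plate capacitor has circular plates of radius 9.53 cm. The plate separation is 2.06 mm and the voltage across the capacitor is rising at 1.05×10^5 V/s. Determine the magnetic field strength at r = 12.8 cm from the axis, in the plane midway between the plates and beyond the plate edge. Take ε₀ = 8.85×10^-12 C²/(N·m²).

I_d = C dV/dt with C = ε₀πR²/d = 1.226×10^-10 F, so I_d = (1.226×10^-10)(1.05×10^5) = 1.287×10^-5 A.
Outside the plates the loop encloses all of I_d, so B·2πr = μ₀ I_d and B = 2.01×10^-11 T.

2.01×10^-11 T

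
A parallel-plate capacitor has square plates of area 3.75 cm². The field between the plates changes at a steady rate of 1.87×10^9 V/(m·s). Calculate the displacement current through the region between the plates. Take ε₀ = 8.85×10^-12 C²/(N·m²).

With a uniform field, Φ_E = EA, so I_d = ε₀ A dE/dt = 6.21×10^-6 A.

6.21×10^-6 A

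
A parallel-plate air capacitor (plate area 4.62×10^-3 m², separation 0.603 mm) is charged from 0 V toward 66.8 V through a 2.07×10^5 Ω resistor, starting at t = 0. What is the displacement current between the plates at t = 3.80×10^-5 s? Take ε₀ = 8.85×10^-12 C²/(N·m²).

2.15×10^-5 A

C = ε₀A/d = (8.85×10^-12)(4.62×10^-3)/(6.03×10^-4) = 6.781×10^-11 F and τ = RC = 1.404×10^-5 s. I_d in the gap equals the RC charging current.
I_d(t) = (V₀/R) e^(−t/τ) = 3.227×10^-4 · e^(−2.707) = 2.15×10^-5 A.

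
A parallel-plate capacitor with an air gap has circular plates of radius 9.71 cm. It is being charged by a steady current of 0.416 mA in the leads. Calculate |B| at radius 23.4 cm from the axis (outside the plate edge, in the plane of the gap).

3.56×10^-10 T

Between the plates the displacement current equals the wire current: I_d = 0.416 mA = 4.16×10^-4 A.
Outside the plates the loop encloses all of I_d, so B·2πr = μ₀ I_d and B = 3.56×10^-10 T.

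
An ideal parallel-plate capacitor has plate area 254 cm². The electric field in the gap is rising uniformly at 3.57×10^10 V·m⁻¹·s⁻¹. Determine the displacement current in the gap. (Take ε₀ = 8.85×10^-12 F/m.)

The displacement current is ε₀ times dΦ_E/dt = ε₀ A dE/dt = (8.85×10^-12)(0.0254)(3.57×10^10) = 8.03×10^-3 A.

8.03×10^-3 A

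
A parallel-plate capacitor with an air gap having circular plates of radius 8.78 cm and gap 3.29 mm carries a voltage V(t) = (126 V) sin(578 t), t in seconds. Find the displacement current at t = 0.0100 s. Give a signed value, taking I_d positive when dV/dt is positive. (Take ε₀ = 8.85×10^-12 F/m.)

dE/dt = (V₀ω/d)·cos(ωt) with ωt = 5.78 rad: (126)(578)(0.8761)/(3.29×10^-3) = 1.939×10^7 V/(m·s).
I_d = ε₀ A dE/dt = (8.85×10^-12)(0.02422)(1.939×10^7) = 4.16×10^-6 A.

4.16×10^-6 A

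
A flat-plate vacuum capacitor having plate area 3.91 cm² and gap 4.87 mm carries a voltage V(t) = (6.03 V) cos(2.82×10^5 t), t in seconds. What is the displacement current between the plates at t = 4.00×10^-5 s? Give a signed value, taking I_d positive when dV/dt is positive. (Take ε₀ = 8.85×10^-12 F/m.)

1.16×10^-6 A

C = ε₀A/d = (8.85×10^-12)(3.91×10^-4)/(4.87×10^-3) = 7.105×10^-13 F. dV/dt = V₀ω·−sin(ωt); at ωt = 11.28 rad this factor is 0.9598.
I_d = C dV/dt = (7.105×10^-13)(6.03)(2.82×10^5)(0.9598) = 1.16×10^-6 A.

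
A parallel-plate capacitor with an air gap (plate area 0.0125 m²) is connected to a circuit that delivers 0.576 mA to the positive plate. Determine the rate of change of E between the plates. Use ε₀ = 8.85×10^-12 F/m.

5.21×10^9 V/(m·s)

Charge continuity gives I_d = I = 5.76×10^-4 A between the plates.
Then dE/dt = I_d/(ε₀A) = 5.21×10^9 V/(m·s).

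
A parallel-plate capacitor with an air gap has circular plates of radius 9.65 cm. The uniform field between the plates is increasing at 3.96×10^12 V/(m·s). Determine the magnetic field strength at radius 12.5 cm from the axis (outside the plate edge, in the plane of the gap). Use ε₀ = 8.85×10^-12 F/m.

I_d = ε₀ dΦ_E/dt = ε₀ πR² (dE/dt) = (8.85×10^-12)(0.02926)(3.96×10^12) = 1.025 A through the full plate area.
For r ≥ R the full I_d is enclosed: B = μ₀ I_d/(2πr) = (4π×10^-7)(1.025)/(2π·0.125) = 1.64×10^-6 T.

1.64×10^-6 T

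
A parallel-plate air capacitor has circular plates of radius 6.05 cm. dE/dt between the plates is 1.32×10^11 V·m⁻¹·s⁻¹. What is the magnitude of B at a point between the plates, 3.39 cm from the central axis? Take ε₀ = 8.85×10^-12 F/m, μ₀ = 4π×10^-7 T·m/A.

2.49×10^-8 T

Total displacement current: I_d = ε₀(πR²)(dE/dt) = (8.85×10^-12)(0.01150)(1.32×10^11) = 0.01343 A.
For r < R the Ampère–Maxwell law gives B(2πr) = μ₀ I_d (r²/R²), so B = μ₀ I_d r/(2πR²) = (4π×10^-7)(0.01343)(0.0339)/(2π·0.0605²) = 2.49×10^-8 T.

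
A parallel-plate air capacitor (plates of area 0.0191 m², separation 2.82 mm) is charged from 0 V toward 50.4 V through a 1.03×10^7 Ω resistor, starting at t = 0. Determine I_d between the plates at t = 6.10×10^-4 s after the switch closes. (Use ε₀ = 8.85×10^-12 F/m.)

C = ε₀A/d = (8.85×10^-12)(0.0191)/(2.82×10^-3) = 5.994×10^-11 F, so τ = RC = 6.174×10^-4 s.
The conduction current is I(t) = (V₀/R) e^(−t/τ), and the displacement current between the plates equals it.
t/τ = 0.9880; I_d = (50.4/1.03×10^7) · e^(−0.9880) = (4.893×10^-6)(0.3723) = 1.82×10^-6 A.

1.82×10^-6 A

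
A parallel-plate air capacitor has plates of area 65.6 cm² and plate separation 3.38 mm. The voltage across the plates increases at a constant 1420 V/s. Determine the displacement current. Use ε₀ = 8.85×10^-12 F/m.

2.44×10^-8 A

The displacement current equals the charging current C dV/dt. With C = ε₀A/d = (8.85×10^-12)(6.56×10^-3)/(3.38×10^-3) = 1.718×10^-11 F, I_d = (1.718×10^-11)(1420) = 2.44×10^-8 A.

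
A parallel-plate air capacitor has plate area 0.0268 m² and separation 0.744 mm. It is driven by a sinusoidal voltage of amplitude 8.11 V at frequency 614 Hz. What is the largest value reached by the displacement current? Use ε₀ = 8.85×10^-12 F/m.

The displacement current equals the conduction current C dV/dt, which peaks at C V₀ ω.
With C = ε₀A/d = (8.85×10^-12)(0.0268)/(7.44×10^-4) = 3.188×10^-10 F and ω = 2πf = 3858 rad/s, I_d,max = (3.188×10^-10)(8.11)(3858) = 9.97×10^-6 A.

9.97×10^-6 A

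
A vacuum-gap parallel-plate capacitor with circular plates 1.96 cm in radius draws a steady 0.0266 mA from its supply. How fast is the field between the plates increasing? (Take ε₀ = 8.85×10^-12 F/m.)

2.49×10^9 V/(m·s)

By continuity, I_d in the gap equals the 0.0266 mA flowing in the wire.
Then dE/dt = I_d/(ε₀A) = 2.49×10^9 V/(m·s).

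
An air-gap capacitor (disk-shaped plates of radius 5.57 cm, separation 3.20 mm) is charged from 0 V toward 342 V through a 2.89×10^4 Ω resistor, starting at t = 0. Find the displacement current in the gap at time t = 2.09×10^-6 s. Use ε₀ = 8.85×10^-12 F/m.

8.09×10^-4 A

C = ε₀A/d = (8.85×10^-12)(9.747×10^-3)/(3.20×10^-3) = 2.696×10^-11 F and τ = RC = 7.791×10^-7 s. I_d in the gap equals the RC charging current.
I_d(t) = (V₀/R) e^(−t/τ) = 0.01183 · e^(−2.683) = 8.09×10^-4 A.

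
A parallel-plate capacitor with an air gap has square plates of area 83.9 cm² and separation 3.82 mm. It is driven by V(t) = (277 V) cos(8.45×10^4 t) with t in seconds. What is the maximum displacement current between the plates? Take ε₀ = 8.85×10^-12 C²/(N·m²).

The displacement current equals the conduction current C dV/dt, which peaks at C V₀ ω.
With C = ε₀A/d = (8.85×10^-12)(8.39×10^-3)/(3.82×10^-3) = 1.944×10^-11 F and ω = 8.45×10^4 rad/s, I_d,max = (1.944×10^-11)(277)(8.45×10^4) = 4.55×10^-4 A.

4.55×10^-4 A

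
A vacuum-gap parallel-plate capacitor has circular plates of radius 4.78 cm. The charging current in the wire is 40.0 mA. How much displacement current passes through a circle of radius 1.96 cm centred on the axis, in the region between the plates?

6.73×10^-3 A

No conduction current crosses the gap, so I_d there equals the 0.0400 A in the leads.
The field is uniform, so I_d,enc = I_d (r/R)² = (0.0400)(1.96/4.78)² = 6.73×10^-3 A.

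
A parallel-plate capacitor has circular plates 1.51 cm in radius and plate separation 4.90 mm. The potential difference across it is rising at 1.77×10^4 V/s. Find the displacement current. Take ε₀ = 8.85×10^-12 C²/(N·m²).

The field between the plates is E = V/d, so dE/dt = (1.77×10^4)/(4.90×10^-3 m) = 3.612×10^6 V/(m·s).
I_d = ε₀ A (dE/dt) = (8.85×10^-12)(7.163×10^-4)(3.612×10^6) = 2.29×10^-8 A.

2.29×10^-8 A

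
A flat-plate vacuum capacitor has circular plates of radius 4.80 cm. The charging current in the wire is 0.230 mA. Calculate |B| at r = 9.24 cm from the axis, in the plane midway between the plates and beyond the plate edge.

4.98×10^-10 T

Between the plates the displacement current equals the wire current: I_d = 0.230 mA = 2.30×10^-4 A.
For r ≥ R the full I_d is enclosed: B = μ₀ I_d/(2πr) = (4π×10^-7)(2.30×10^-4)/(2π·0.0924) = 4.98×10^-10 T.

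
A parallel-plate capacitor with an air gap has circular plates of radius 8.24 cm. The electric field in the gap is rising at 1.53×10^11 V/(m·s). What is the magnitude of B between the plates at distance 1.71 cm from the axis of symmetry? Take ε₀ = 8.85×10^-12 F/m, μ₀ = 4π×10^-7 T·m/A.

1.45×10^-8 T

Total displacement current: I_d = ε₀(πR²)(dE/dt) = (8.85×10^-12)(0.02133)(1.53×10^11) = 0.02888 A.
An Ampèrian loop of radius r encloses a fraction (r/R)² of I_d. Then B·2πr = μ₀ I_d (r/R)², giving B = μ₀ I_d r/(2πR²) = 1.45×10^-8 T.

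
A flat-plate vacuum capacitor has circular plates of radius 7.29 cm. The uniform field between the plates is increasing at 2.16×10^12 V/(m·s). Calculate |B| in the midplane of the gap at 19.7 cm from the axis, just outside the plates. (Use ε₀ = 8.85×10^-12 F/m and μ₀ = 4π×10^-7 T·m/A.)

3.24×10^-7 T

I_d = ε₀ dΦ_E/dt = ε₀ πR² (dE/dt) = (8.85×10^-12)(0.01670)(2.16×10^12) = 0.3192 A through the full plate area.
Outside the plates the loop encloses all of I_d, so B·2πr = μ₀ I_d and B = 3.24×10^-7 T.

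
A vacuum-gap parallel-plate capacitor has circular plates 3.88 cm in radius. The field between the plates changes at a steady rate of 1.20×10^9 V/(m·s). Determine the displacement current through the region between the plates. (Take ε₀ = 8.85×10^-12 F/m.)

I_d = ε₀ A (dE/dt) = (8.85×10^-12)(4.729×10^-3 m²)(1.20×10^9) = 5.02×10^-5 A.

5.02×10^-5 A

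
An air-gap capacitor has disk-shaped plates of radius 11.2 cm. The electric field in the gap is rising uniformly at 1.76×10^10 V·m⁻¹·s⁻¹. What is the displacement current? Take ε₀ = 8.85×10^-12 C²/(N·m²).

6.14×10^-3 A

The displacement current is ε₀ times dΦ_E/dt = ε₀ A dE/dt = (8.85×10^-12)(0.03941)(1.76×10^10) = 6.14×10^-3 A.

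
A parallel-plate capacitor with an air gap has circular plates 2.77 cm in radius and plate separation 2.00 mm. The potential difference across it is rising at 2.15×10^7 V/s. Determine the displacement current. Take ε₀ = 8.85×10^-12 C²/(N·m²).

C = ε₀A/d = (8.85×10^-12)(2.411×10^-3)/(2.00×10^-3) = 1.067×10^-11 F.
I_d = C dV/dt = (1.067×10^-11)(2.15×10^7) = 2.29×10^-4 A.

2.29×10^-4 A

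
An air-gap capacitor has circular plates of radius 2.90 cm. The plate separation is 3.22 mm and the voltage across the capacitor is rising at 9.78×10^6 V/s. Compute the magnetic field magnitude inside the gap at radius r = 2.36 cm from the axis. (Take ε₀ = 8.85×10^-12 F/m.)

dE/dt = (dV/dt)/d = 3.037×10^9 V/(m·s); I_d = ε₀(πR²)(dE/dt) = (8.85×10^-12)(2.642×10^-3)(3.037×10^9) = 7.101×10^-5 A.
For r < R the Ampère–Maxwell law gives B(2πr) = μ₀ I_d (r²/R²), so B = μ₀ I_d r/(2πR²) = (4π×10^-7)(7.101×10^-5)(0.0236)/(2π·0.0290²) = 3.99×10^-10 T.

3.99×10^-10 T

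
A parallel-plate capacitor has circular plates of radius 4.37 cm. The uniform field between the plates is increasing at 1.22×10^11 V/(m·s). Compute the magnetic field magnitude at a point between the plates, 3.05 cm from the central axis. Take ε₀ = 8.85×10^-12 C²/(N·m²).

2.07×10^-8 T

I_d = ε₀ dΦ_E/dt = ε₀ πR² (dE/dt) = (8.85×10^-12)(5.999×10^-3)(1.22×10^11) = 6.477×10^-3 A through the full plate area.
For r < R the Ampère–Maxwell law gives B(2πr) = μ₀ I_d (r²/R²), so B = μ₀ I_d r/(2πR²) = (4π×10^-7)(6.477×10^-3)(0.0305)/(2π·0.0437²) = 2.07×10^-8 T.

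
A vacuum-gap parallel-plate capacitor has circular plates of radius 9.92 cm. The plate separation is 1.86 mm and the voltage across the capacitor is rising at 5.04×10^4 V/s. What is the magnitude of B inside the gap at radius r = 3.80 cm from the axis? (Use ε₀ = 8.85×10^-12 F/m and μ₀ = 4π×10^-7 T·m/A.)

5.73×10^-12 T

I_d = C dV/dt with C = ε₀πR²/d = 1.471×10^-10 F, so I_d = (1.471×10^-10)(5.04×10^4) = 7.414×10^-6 A.
For r < R the Ampère–Maxwell law gives B(2πr) = μ₀ I_d (r²/R²), so B = μ₀ I_d r/(2πR²) = (4π×10^-7)(7.414×10^-6)(0.0380)/(2π·0.0992²) = 5.73×10^-12 T.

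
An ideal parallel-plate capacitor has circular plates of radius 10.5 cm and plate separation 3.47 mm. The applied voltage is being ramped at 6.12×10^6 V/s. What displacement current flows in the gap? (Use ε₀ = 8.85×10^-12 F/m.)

5.41×10^-4 A

E = V/d so dE/dt = (dV/dt)/d = 1.764×10^9 V/(m·s), and I_d = ε₀ A dE/dt = (8.85×10^-12)(0.03464)(1.764×10^9) = 5.41×10^-4 A.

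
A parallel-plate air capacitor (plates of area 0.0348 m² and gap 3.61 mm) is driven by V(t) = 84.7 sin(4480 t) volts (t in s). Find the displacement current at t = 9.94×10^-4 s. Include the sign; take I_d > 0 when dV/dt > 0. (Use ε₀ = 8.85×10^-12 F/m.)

dE/dt = (V₀ω/d)·cos(ωt) with ωt = 4.45312 rad: (84.7)(4480)(-0.2564)/(3.61×10^-3) = -2.695×10^7 V/(m·s).
I_d = ε₀ A dE/dt = (8.85×10^-12)(0.0348)(-2.695×10^7) = -8.30×10^-6 A.

-8.30×10^-6 A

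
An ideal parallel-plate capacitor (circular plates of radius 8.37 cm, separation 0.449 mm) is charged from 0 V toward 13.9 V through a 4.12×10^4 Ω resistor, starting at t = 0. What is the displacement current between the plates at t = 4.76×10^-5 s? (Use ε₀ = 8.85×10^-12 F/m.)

C = ε₀A/d = (8.85×10^-12)(0.02201)/(4.49×10^-4) = 4.338×10^-10 F and τ = RC = 1.787×10^-5 s. I_d in the gap equals the RC charging current.
I_d(t) = (V₀/R) e^(−t/τ) = 3.374×10^-4 · e^(−2.664) = 2.35×10^-5 A.

2.35×10^-5 A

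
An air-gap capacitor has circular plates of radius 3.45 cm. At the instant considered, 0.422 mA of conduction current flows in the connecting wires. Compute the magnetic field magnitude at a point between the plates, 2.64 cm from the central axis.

1.87×10^-9 T

No conduction current crosses the gap, so I_d there equals the 4.22×10^-4 A in the leads.
An Ampèrian loop of radius r encloses a fraction (r/R)² of I_d. Then B·2πr = μ₀ I_d (r/R)², giving B = μ₀ I_d r/(2πR²) = 1.87×10^-9 T.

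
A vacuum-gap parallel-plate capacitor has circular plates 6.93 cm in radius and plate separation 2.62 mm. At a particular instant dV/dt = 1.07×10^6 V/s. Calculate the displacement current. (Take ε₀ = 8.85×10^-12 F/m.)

5.45×10^-5 A

C = ε₀A/d = (8.85×10^-12)(0.01509)/(2.62×10^-3) = 5.097×10^-11 F.
I_d = C dV/dt = (5.097×10^-11)(1.07×10^6) = 5.45×10^-5 A.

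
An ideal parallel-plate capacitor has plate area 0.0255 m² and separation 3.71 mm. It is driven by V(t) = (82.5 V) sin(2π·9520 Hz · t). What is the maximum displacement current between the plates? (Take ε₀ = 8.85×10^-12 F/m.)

(dE/dt)_max = V₀ω/d = 1.330×10^9 V/(m·s); ω = 2πf = 5.982×10^4 rad/s.
I_d,max = ε₀ A (dE/dt)_max = (8.85×10^-12)(0.0255)(1.330×10^9) = 3.00×10^-4 A.

3.00×10^-4 A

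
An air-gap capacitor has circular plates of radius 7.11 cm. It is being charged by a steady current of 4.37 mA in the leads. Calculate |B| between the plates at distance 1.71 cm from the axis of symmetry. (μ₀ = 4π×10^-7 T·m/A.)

2.96×10^-9 T

By continuity the displacement current in the gap matches the conduction current: I_d = 4.37×10^-3 A.
∮B·dl = μ₀ I_d,enc with I_d,enc = I_d r²/R² = 2.528×10^-4 A; so B = μ₀ I_d,enc/(2πr) = 2.96×10^-9 T.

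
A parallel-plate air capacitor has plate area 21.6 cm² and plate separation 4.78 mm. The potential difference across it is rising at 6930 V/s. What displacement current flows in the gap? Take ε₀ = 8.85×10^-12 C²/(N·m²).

2.77×10^-8 A

The displacement current equals the charging current C dV/dt. With C = ε₀A/d = (8.85×10^-12)(2.16×10^-3)/(4.78×10^-3) = 3.999×10^-12 F, I_d = (3.999×10^-12)(6930) = 2.77×10^-8 A.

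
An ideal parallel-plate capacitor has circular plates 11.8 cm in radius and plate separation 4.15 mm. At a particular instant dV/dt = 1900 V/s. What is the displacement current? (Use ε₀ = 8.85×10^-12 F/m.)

The field between the plates is E = V/d, so dE/dt = (1900)/(4.15×10^-3 m) = 4.578×10^5 V/(m·s).
I_d = ε₀ A (dE/dt) = (8.85×10^-12)(0.04374)(4.578×10^5) = 1.77×10^-7 A.

1.77×10^-7 A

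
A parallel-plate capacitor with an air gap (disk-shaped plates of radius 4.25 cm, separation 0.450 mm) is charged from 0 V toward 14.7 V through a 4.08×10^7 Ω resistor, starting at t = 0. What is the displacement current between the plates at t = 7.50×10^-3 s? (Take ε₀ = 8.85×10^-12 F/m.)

6.94×10^-8 A

C = ε₀A/d = (8.85×10^-12)(5.675×10^-3)/(4.50×10^-4) = 1.116×10^-10 F and τ = RC = 4.553×10^-3 s. I_d in the gap equals the RC charging current.
I_d(t) = (V₀/R) e^(−t/τ) = 3.603×10^-7 · e^(−1.647) = 6.94×10^-8 A.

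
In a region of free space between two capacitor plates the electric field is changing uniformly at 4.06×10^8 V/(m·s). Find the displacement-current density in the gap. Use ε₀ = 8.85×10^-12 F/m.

3.59×10^-3 A/m²

The displacement-current density is ε₀ ∂E/∂t = (8.85×10^-12)(4.06×10^8) = 3.59×10^-3 A/m².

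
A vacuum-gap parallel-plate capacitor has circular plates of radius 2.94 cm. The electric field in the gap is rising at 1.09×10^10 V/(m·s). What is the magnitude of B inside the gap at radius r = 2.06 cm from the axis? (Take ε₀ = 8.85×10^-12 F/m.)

1.25×10^-9 T

I_d = ε₀ dΦ_E/dt = ε₀ πR² (dE/dt) = (8.85×10^-12)(2.715×10^-3)(1.09×10^10) = 2.619×10^-4 A through the full plate area.
∮B·dl = μ₀ I_d,enc with I_d,enc = I_d r²/R² = 1.286×10^-4 A; so B = μ₀ I_d,enc/(2πr) = 1.25×10^-9 T.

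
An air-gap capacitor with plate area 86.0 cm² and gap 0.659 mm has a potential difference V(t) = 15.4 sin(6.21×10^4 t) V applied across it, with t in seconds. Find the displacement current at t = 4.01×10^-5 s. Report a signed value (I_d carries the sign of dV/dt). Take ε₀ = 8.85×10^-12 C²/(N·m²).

dE/dt = (V₀ω/d)·cos(ωt) with ωt = 2.49021 rad: (15.4)(6.21×10^4)(-0.7952)/(6.59×10^-4) = -1.154×10^9 V/(m·s).
I_d = ε₀ A dE/dt = (8.85×10^-12)(8.60×10^-3)(-1.154×10^9) = -8.78×10^-5 A.

-8.78×10^-5 A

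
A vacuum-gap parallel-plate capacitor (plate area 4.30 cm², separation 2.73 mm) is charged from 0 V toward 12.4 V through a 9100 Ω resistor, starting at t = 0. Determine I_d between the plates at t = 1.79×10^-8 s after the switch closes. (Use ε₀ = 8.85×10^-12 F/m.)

3.32×10^-4 A

C = ε₀A/d = (8.85×10^-12)(4.30×10^-4)/(2.73×10^-3) = 1.394×10^-12 F and τ = RC = 1.269×10^-8 s. I_d in the gap equals the RC charging current.
I_d(t) = (V₀/R) e^(−t/τ) = 1.363×10^-3 · e^(−1.411) = 3.32×10^-4 A.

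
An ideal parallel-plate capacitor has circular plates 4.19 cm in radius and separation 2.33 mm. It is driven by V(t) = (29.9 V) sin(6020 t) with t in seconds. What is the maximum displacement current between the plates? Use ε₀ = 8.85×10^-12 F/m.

The displacement current equals the conduction current C dV/dt, which peaks at C V₀ ω.
With C = ε₀A/d = (8.85×10^-12)(5.515×10^-3)/(2.33×10^-3) = 2.095×10^-11 F and ω = 6020 rad/s, I_d,max = (2.095×10^-11)(29.9)(6020) = 3.77×10^-6 A.

3.77×10^-6 A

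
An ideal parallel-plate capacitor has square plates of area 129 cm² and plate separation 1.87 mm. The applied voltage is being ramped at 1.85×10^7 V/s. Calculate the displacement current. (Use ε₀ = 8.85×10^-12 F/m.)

The displacement current equals the charging current C dV/dt. With C = ε₀A/d = (8.85×10^-12)(0.0129)/(1.87×10^-3) = 6.105×10^-11 F, I_d = (6.105×10^-11)(1.85×10^7) = 1.13×10^-3 A.

1.13×10^-3 A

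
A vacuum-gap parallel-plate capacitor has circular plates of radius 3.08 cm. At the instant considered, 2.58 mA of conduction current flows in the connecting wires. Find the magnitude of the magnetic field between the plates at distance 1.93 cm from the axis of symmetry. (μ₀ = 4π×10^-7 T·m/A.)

No conduction current crosses the gap, so I_d there equals the 2.58×10^-3 A in the leads.
For r < R the Ampère–Maxwell law gives B(2πr) = μ₀ I_d (r²/R²), so B = μ₀ I_d r/(2πR²) = (4π×10^-7)(2.58×10^-3)(0.0193)/(2π·0.0308²) = 1.05×10^-8 T.

1.05×10^-8 T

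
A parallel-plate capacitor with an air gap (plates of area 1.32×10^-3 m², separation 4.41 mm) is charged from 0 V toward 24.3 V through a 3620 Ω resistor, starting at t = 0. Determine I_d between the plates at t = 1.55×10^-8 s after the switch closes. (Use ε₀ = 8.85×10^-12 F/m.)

C = ε₀A/d = (8.85×10^-12)(1.32×10^-3)/(4.41×10^-3) = 2.649×10^-12 F and τ = RC = 9.589×10^-9 s. I_d in the gap equals the RC charging current.
I_d(t) = (V₀/R) e^(−t/τ) = 6.713×10^-3 · e^(−1.616) = 1.33×10^-3 A.

1.33×10^-3 A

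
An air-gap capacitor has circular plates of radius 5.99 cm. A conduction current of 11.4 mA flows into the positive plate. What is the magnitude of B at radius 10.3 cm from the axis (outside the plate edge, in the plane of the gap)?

By continuity the displacement current in the gap matches the conduction current: I_d = 0.0114 A.
Outside the plates the loop encloses all of I_d, so B·2πr = μ₀ I_d and B = 2.21×10^-8 T.

2.21×10^-8 T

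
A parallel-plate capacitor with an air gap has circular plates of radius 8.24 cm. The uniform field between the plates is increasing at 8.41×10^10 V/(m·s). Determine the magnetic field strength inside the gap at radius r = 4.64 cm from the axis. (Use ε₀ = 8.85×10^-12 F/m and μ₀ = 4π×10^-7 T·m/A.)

2.17×10^-8 T

Through the whole plate area (πR² = 0.02133 m²), I_d = ε₀ πR² dE/dt = 0.01588 A.
For r < R the Ampère–Maxwell law gives B(2πr) = μ₀ I_d (r²/R²), so B = μ₀ I_d r/(2πR²) = (4π×10^-7)(0.01588)(0.0464)/(2π·0.0824²) = 2.17×10^-8 T.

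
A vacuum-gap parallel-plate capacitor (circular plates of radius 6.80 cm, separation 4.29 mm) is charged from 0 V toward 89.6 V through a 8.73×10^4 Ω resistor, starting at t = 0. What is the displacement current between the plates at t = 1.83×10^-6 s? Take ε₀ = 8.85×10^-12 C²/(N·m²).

5.10×10^-4 A

C = ε₀A/d = (8.85×10^-12)(0.01453)/(4.29×10^-3) = 2.997×10^-11 F, so τ = RC = 2.616×10^-6 s.
The conduction current is I(t) = (V₀/R) e^(−t/τ), and the displacement current between the plates equals it.
t/τ = 0.6995; I_d = (89.6/8.73×10^4) · e^(−0.6995) = (1.026×10^-3)(0.4968) = 5.10×10^-4 A.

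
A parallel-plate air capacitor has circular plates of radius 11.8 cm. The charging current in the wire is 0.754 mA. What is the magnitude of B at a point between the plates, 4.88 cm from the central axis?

5.29×10^-10 T

No conduction current crosses the gap, so I_d there equals the 7.54×10^-4 A in the leads.
For r < R the Ampère–Maxwell law gives B(2πr) = μ₀ I_d (r²/R²), so B = μ₀ I_d r/(2πR²) = (4π×10^-7)(7.54×10^-4)(0.0488)/(2π·0.118²) = 5.29×10^-10 T.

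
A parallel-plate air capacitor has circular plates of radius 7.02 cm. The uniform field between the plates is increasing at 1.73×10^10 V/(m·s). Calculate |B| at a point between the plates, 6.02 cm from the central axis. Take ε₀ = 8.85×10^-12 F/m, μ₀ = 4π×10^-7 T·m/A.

I_d = ε₀ dΦ_E/dt = ε₀ πR² (dE/dt) = (8.85×10^-12)(0.01548)(1.73×10^10) = 2.370×10^-3 A through the full plate area.
For r < R the Ampère–Maxwell law gives B(2πr) = μ₀ I_d (r²/R²), so B = μ₀ I_d r/(2πR²) = (4π×10^-7)(2.370×10^-3)(0.0602)/(2π·0.0702²) = 5.79×10^-9 T.

5.79×10^-9 T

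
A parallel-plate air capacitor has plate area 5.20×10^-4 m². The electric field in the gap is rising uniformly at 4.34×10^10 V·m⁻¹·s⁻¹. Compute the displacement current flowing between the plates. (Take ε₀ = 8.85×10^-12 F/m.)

2.00×10^-4 A

With a uniform field, Φ_E = EA, so I_d = ε₀ A dE/dt = 2.00×10^-4 A.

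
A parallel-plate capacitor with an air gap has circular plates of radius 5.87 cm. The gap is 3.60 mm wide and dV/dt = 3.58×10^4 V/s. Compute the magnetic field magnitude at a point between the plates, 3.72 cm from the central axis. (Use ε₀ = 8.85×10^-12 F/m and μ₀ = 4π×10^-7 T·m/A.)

I_d = C dV/dt with C = ε₀πR²/d = 2.660×10^-11 F, so I_d = (2.660×10^-11)(3.58×10^4) = 9.523×10^-7 A.
An Ampèrian loop of radius r encloses a fraction (r/R)² of I_d. Then B·2πr = μ₀ I_d (r/R)², giving B = μ₀ I_d r/(2πR²) = 2.06×10^-12 T.

2.06×10^-12 T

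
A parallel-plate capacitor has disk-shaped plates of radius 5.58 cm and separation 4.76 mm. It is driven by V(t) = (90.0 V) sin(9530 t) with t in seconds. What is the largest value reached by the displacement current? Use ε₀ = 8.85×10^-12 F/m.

1.56×10^-5 A

C = ε₀A/d = (8.85×10^-12)(9.782×10^-3)/(4.76×10^-3) = 1.819×10^-11 F; ω = 9530 rad/s.
I_d = C dV/dt, so |I_d|_max = C V₀ ω = (1.819×10^-11)(90.0)(9530) = 1.56×10^-5 A.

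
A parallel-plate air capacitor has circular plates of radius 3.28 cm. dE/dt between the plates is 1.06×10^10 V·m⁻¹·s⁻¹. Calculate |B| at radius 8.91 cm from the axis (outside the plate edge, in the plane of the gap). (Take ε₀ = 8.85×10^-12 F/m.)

7.12×10^-10 T

Total displacement current: I_d = ε₀(πR²)(dE/dt) = (8.85×10^-12)(3.380×10^-3)(1.06×10^10) = 3.171×10^-4 A.
For r ≥ R the full I_d is enclosed: B = μ₀ I_d/(2πr) = (4π×10^-7)(3.171×10^-4)/(2π·0.0891) = 7.12×10^-10 T.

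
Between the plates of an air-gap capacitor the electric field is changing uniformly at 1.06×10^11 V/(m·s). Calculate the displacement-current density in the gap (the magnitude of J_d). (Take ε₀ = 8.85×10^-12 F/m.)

0.938 A/m²

The displacement-current density is ε₀ ∂E/∂t = (8.85×10^-12)(1.06×10^11) = 0.938 A/m².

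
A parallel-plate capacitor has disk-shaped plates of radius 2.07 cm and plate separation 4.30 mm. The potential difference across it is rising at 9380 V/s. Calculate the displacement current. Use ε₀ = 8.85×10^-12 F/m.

2.60×10^-8 A

The field between the plates is E = V/d, so dE/dt = (9380)/(4.30×10^-3 m) = 2.181×10^6 V/(m·s).
I_d = ε₀ A (dE/dt) = (8.85×10^-12)(1.346×10^-3)(2.181×10^6) = 2.60×10^-8 A.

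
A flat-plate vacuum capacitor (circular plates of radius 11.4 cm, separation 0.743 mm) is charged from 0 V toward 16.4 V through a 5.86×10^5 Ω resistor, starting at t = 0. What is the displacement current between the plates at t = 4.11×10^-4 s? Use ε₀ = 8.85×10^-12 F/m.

6.62×10^-6 A

C = ε₀A/d = (8.85×10^-12)(0.04083)/(7.43×10^-4) = 4.863×10^-10 F, so τ = RC = 2.850×10^-4 s.
The conduction current is I(t) = (V₀/R) e^(−t/τ), and the displacement current between the plates equals it.
t/τ = 1.442; I_d = (16.4/5.86×10^5) · e^(−1.442) = (2.799×10^-5)(0.2365) = 6.62×10^-6 A.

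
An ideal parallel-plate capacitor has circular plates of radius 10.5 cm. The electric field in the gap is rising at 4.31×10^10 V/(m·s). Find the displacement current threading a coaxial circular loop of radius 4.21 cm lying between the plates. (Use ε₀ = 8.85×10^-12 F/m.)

2.12×10^-3 A

Through the whole plate area (πR² = 0.03464 m²), I_d = ε₀ πR² dE/dt = 0.01321 A.
Since J_d is uniform, the enclosed fraction is (r/R)² = 0.1608, giving I_d,enc = 2.12×10^-3 A.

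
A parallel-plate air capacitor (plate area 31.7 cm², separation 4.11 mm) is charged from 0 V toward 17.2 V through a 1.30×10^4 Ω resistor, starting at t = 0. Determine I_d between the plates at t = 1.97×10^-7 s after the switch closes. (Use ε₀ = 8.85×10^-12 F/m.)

With C = ε₀A/d = (8.85×10^-12)(3.17×10^-3)/(4.11×10^-3) = 6.826×10^-12 F, the time constant is τ = RC = 8.874×10^-8 s, so t/τ = 2.220 and e^(−t/τ) = 0.1086.
I_d = I_cond = (V₀/R) e^(−t/τ) = (1.323×10^-3)(0.1086) = 1.44×10^-4 A.

1.44×10^-4 A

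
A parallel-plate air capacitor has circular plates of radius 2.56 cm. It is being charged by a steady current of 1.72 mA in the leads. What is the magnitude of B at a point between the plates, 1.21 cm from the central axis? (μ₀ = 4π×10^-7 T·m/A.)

6.35×10^-9 T

No conduction current crosses the gap, so I_d there equals the 1.72×10^-3 A in the leads.
∮B·dl = μ₀ I_d,enc with I_d,enc = I_d r²/R² = 3.843×10^-4 A; so B = μ₀ I_d,enc/(2πr) = 6.35×10^-9 T.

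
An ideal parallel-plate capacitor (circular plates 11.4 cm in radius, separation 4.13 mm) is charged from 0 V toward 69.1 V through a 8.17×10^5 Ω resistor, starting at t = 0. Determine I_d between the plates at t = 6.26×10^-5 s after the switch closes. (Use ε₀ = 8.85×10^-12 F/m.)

With C = ε₀A/d = (8.85×10^-12)(0.04083)/(4.13×10^-3) = 8.749×10^-11 F, the time constant is τ = RC = 7.148×10^-5 s, so t/τ = 0.8758 and e^(−t/τ) = 0.4165.
I_d = I_cond = (V₀/R) e^(−t/τ) = (8.458×10^-5)(0.4165) = 3.52×10^-5 A.

3.52×10^-5 A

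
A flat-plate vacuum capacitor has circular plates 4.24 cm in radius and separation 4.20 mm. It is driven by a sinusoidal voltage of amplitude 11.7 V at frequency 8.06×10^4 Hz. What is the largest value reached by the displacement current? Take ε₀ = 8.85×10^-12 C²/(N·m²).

7.05×10^-5 A

C = ε₀A/d = (8.85×10^-12)(5.648×10^-3)/(4.20×10^-3) = 1.190×10^-11 F; ω = 2πf = 5.064×10^5 rad/s.
I_d = C dV/dt, so |I_d|_max = C V₀ ω = (1.190×10^-11)(11.7)(5.064×10^5) = 7.05×10^-5 A.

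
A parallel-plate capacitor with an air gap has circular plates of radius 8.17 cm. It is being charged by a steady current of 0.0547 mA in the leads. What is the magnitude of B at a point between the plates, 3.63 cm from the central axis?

By continuity the displacement current in the gap matches the conduction current: I_d = 5.47×10^-5 A.
For r < R the Ampère–Maxwell law gives B(2πr) = μ₀ I_d (r²/R²), so B = μ₀ I_d r/(2πR²) = (4π×10^-7)(5.47×10^-5)(0.0363)/(2π·0.0817²) = 5.95×10^-11 T.

5.95×10^-11 T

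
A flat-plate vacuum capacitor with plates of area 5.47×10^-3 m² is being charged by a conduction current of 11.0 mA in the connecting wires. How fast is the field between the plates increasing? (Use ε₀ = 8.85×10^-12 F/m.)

2.27×10^11 V/(m·s)

By continuity, I_d in the gap equals the 11.0 mA flowing in the wire.
Then dE/dt = I_d/(ε₀A) = 2.27×10^11 V/(m·s).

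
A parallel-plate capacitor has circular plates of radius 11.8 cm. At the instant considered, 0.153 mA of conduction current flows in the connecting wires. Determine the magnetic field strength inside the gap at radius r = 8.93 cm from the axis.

No conduction current crosses the gap, so I_d there equals the 1.53×10^-4 A in the leads.
For r < R the Ampère–Maxwell law gives B(2πr) = μ₀ I_d (r²/R²), so B = μ₀ I_d r/(2πR²) = (4π×10^-7)(1.53×10^-4)(0.0893)/(2π·0.118²) = 1.96×10^-10 T.

1.96×10^-10 T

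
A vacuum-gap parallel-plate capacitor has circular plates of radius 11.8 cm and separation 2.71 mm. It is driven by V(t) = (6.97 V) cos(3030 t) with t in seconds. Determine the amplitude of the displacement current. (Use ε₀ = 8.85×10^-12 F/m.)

3.02×10^-6 A

(dE/dt)_max = V₀ω/d = 7.793×10^6 V/(m·s); ω = 3030 rad/s.
I_d,max = ε₀ A (dE/dt)_max = (8.85×10^-12)(0.04374)(7.793×10^6) = 3.02×10^-6 A.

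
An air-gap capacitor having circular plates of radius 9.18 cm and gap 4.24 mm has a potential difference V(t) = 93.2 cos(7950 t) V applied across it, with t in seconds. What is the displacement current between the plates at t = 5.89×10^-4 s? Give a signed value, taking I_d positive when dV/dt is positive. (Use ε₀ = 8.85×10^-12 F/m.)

dV/dt = (93.2)(7950)·−sin(4.68255) = 7.406×10^5 V/s.
I_d = C dV/dt with C = ε₀A/d = (8.85×10^-12)(0.02647)/(4.24×10^-3) = 5.525×10^-11 F, so I_d = (5.525×10^-11)(7.406×10^5) = 4.09×10^-5 A.

4.09×10^-5 A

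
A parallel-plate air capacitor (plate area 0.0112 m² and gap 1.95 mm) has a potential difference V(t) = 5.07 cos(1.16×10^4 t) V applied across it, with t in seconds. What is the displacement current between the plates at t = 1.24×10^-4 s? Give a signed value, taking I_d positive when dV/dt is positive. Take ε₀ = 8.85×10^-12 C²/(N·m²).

C = ε₀A/d = (8.85×10^-12)(0.0112)/(1.95×10^-3) = 5.083×10^-11 F. dV/dt = V₀ω·−sin(ωt); at ωt = 1.4384 rad this factor is -0.9912.
I_d = C dV/dt = (5.083×10^-11)(5.07)(1.16×10^4)(-0.9912) = -2.96×10^-6 A.

-2.96×10^-6 A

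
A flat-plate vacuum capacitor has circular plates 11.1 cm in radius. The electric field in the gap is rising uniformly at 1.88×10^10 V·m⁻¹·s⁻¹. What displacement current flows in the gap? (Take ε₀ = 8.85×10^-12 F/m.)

6.44×10^-3 A

I_d = ε₀ A (dE/dt) = (8.85×10^-12)(0.03871 m²)(1.88×10^10) = 6.44×10^-3 A.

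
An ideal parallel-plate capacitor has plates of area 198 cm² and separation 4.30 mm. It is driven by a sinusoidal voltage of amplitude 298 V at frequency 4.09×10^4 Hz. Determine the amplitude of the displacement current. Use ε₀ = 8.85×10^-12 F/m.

C = ε₀A/d = (8.85×10^-12)(0.0198)/(4.30×10^-3) = 4.075×10^-11 F; ω = 2πf = 2.570×10^5 rad/s.
I_d = C dV/dt, so |I_d|_max = C V₀ ω = (4.075×10^-11)(298)(2.570×10^5) = 3.12×10^-3 A.

3.12×10^-3 A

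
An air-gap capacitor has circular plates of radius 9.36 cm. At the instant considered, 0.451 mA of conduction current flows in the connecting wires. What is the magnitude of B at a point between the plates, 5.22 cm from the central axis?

5.37×10^-10 T

Between the plates the displacement current equals the wire current: I_d = 0.451 mA = 4.51×10^-4 A.
For r < R the Ampère–Maxwell law gives B(2πr) = μ₀ I_d (r²/R²), so B = μ₀ I_d r/(2πR²) = (4π×10^-7)(4.51×10^-4)(0.0522)/(2π·0.0936²) = 5.37×10^-10 T.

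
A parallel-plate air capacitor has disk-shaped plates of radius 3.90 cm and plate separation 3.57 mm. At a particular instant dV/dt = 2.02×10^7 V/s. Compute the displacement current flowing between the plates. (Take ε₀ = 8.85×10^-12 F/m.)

The displacement current equals the charging current C dV/dt. With C = ε₀A/d = (8.85×10^-12)(4.778×10^-3)/(3.57×10^-3) = 1.184×10^-11 F, I_d = (1.184×10^-11)(2.02×10^7) = 2.39×10^-4 A.

2.39×10^-4 A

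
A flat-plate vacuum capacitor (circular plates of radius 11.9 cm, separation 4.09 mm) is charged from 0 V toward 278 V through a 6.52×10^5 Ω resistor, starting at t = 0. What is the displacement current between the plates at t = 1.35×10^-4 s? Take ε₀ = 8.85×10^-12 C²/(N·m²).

4.96×10^-5 A

C = ε₀A/d = (8.85×10^-12)(0.04449)/(4.09×10^-3) = 9.627×10^-11 F and τ = RC = 6.277×10^-5 s. I_d in the gap equals the RC charging current.
I_d(t) = (V₀/R) e^(−t/τ) = 4.264×10^-4 · e^(−2.151) = 4.96×10^-5 A.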